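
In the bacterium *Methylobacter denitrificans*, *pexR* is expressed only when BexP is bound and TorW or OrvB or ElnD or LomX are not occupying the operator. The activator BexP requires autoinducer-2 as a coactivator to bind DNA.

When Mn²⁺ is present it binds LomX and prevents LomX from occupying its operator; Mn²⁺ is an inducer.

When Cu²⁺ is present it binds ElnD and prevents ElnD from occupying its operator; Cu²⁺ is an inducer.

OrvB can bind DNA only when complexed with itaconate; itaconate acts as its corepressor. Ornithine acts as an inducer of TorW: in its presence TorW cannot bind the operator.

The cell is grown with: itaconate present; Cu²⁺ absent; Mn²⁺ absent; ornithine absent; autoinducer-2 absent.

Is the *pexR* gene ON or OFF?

Ornithine is absent, so TorW is active.
Itaconate is present, so OrvB is active.
Cu²⁺ is absent, so ElnD is active.
Mn²⁺ is absent, so LomX is active.
Autoinducer-2 is absent, so BexP is inactive.
With repressor TorW bound, *pexR* is not transcribed.

OFF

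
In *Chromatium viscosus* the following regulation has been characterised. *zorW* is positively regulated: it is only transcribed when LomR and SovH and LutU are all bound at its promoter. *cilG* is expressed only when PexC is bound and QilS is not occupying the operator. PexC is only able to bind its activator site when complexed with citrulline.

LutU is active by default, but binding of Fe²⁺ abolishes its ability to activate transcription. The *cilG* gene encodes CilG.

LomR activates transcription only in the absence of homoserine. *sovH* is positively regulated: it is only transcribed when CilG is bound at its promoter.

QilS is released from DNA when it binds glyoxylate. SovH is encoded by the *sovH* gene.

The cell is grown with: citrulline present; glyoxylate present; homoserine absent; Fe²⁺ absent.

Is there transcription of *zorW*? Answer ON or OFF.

ON

Homoserine is absent, so LomR is active.
Citrulline is present, so PexC is active.
Glyoxylate is present, so QilS is inactive.
No repressor is bound and PexC is active, so *cilG* is transcribed.
So CilG is produced and active.
No repressor is bound and CilG is active, so *sovH* is transcribed.
So SovH is produced and active.
Fe²⁺ is absent, so LutU is active.
No repressor is bound and LomR and SovH and LutU are active, so *zorW* is transcribed.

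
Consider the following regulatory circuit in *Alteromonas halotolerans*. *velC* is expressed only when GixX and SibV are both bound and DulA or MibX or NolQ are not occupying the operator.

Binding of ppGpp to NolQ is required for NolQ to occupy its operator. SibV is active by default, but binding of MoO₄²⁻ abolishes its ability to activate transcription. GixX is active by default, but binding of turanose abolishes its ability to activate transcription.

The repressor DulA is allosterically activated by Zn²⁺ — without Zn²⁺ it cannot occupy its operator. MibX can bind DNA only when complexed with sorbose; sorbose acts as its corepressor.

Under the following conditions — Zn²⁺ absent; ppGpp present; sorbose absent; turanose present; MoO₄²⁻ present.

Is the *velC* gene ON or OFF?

Zn²⁺ is absent, so DulA is inactive.
Turanose is present, so GixX is inactive.
Sorbose is absent, so MibX is inactive.
MoO₄²⁻ is present, so SibV is inactive.
ppGpp is present, so NolQ is active.
With repressor NolQ bound, *velC* is not transcribed.

OFF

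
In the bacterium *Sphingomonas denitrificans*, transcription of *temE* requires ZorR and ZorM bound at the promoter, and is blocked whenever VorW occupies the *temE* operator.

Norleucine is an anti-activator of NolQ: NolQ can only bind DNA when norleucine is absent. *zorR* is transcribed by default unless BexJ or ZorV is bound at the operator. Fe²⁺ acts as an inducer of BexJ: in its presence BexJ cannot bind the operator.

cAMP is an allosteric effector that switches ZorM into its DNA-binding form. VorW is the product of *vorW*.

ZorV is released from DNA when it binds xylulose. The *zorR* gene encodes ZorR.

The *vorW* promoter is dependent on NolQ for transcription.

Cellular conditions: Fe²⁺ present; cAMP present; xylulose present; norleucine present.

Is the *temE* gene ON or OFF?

ON

Norleucine is present, so NolQ is inactive.
Required activator NolQ is absent, so *vorW* is not transcribed.
So VorW is not produced.
Fe²⁺ is present, so BexJ is inactive.
Xylulose is present, so ZorV is inactive.
With no repressor bound, *zorR* is transcribed.
So ZorR is produced and active.
cAMP is present, so ZorM is active.
No repressor is bound and ZorR and ZorM are active, so *temE* is transcribed.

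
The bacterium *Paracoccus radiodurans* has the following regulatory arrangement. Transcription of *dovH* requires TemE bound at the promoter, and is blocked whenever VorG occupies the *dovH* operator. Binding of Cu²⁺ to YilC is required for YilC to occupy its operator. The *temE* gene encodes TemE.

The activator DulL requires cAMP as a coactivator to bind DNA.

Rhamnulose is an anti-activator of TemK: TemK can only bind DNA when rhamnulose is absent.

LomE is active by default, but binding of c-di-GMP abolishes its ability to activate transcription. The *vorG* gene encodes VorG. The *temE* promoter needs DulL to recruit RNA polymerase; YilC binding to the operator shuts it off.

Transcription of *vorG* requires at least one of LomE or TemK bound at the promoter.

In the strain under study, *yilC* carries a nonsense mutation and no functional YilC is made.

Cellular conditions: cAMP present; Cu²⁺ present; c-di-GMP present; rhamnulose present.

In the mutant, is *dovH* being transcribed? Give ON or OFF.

cAMP is present, so DulL is active.
YilC is non-functional in this strain, so it has no effect.
No repressor is bound and DulL is active, so *temE* is transcribed.
So TemE is produced and active.
c-di-GMP is present, so LomE is inactive.
Rhamnulose is present, so TemK is inactive.
No activator is available at the *vorG* promoter, so *vorG* is not transcribed.
So VorG is not produced.
No repressor is bound and TemE is active, so *dovH* is transcribed.

ON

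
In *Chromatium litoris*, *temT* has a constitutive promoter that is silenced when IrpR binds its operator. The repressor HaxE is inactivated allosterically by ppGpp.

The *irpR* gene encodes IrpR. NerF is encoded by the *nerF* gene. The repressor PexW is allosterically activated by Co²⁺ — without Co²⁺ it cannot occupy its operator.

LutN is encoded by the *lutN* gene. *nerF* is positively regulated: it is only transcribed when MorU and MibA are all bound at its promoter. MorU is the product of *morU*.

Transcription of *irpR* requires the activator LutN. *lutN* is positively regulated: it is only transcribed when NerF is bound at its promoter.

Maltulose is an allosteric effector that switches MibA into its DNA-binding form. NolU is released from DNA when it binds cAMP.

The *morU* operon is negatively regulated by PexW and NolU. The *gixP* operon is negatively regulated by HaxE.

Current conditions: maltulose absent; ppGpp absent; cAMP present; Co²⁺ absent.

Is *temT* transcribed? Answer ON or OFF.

ON

Co²⁺ is absent, so PexW is inactive.
cAMP is present, so NolU is inactive.
With no repressor bound, *morU* is transcribed.
So MorU is produced and active.
Maltulose is absent, so MibA is inactive.
Required activator MibA is absent, so *nerF* is not transcribed.
So NerF is not produced.
Required activator NerF is absent, so *lutN* is not transcribed.
So LutN is not produced.
Required activator LutN is absent, so *irpR* is not transcribed.
So IrpR is not produced.
With no repressor bound, *temT* is transcribed.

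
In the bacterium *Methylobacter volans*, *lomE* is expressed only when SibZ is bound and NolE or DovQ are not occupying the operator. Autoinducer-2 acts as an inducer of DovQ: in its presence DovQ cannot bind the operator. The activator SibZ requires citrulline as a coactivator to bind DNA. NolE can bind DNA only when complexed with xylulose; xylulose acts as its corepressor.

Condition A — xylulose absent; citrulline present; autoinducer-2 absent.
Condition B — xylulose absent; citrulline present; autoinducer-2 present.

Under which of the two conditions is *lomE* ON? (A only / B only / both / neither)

B only

Condition A:
Xylulose is absent, so NolE is inactive.
Citrulline is present, so SibZ is active.
Autoinducer-2 is absent, so DovQ is active.
With repressor DovQ bound, *lomE* is not transcribed.
→ *lomE* is OFF in A.
Condition B:
Xylulose is absent, so NolE is inactive.
Citrulline is present, so SibZ is active.
Autoinducer-2 is present, so DovQ is inactive.
No repressor is bound and SibZ is active, so *lomE* is transcribed.
→ *lomE* is ON in B.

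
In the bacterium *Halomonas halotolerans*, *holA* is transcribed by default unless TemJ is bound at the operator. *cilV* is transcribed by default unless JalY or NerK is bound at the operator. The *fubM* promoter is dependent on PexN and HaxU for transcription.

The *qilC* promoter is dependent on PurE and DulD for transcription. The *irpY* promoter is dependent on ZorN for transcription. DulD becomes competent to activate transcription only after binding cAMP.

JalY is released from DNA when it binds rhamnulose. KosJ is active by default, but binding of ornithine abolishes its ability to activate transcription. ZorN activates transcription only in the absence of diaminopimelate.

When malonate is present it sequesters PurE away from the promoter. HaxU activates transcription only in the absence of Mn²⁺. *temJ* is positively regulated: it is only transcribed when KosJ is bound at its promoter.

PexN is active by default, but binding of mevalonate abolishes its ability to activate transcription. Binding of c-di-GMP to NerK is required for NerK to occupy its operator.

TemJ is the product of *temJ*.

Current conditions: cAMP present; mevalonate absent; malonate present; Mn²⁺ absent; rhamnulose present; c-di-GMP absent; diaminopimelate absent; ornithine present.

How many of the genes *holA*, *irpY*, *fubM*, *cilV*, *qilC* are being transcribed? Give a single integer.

Ornithine is present, so KosJ is inactive.
Required activator KosJ is absent, so *temJ* is not transcribed.
So TemJ is not produced.
With no repressor bound, *holA* is transcribed.
→ *holA* is ON.
Diaminopimelate is absent, so ZorN is active.
No repressor is bound and ZorN is active, so *irpY* is transcribed.
→ *irpY* is ON.
Mevalonate is absent, so PexN is active.
Mn²⁺ is absent, so HaxU is active.
No repressor is bound and PexN and HaxU are active, so *fubM* is transcribed.
→ *fubM* is ON.
Rhamnulose is present, so JalY is inactive.
c-di-GMP is absent, so NerK is inactive.
With no repressor bound, *cilV* is transcribed.
→ *cilV* is ON.
Malonate is present, so PurE is inactive.
cAMP is present, so DulD is active.
Required activator PurE is absent, so *qilC* is not transcribed.
→ *qilC* is OFF.
4 of the 5 genes are transcribed.

4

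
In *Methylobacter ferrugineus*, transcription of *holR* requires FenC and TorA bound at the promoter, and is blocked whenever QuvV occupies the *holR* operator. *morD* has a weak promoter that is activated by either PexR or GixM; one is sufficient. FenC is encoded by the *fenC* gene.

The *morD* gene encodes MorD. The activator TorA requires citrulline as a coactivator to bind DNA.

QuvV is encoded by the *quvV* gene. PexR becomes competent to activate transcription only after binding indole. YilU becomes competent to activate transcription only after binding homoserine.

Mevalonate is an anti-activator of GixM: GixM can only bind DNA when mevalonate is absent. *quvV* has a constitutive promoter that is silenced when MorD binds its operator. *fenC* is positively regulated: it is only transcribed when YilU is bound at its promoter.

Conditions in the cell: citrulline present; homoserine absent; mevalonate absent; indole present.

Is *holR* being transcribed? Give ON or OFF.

OFF

Homoserine is absent, so YilU is inactive.
Required activator YilU is absent, so *fenC* is not transcribed.
So FenC is not produced.
Indole is present, so PexR is active.
Mevalonate is absent, so GixM is active.
Activator PexR is present, so *morD* is transcribed.
So MorD is produced and active.
With repressor MorD bound, *quvV* is not transcribed.
So QuvV is not produced.
Citrulline is present, so TorA is active.
Required activator FenC is absent, so *holR* is not transcribed.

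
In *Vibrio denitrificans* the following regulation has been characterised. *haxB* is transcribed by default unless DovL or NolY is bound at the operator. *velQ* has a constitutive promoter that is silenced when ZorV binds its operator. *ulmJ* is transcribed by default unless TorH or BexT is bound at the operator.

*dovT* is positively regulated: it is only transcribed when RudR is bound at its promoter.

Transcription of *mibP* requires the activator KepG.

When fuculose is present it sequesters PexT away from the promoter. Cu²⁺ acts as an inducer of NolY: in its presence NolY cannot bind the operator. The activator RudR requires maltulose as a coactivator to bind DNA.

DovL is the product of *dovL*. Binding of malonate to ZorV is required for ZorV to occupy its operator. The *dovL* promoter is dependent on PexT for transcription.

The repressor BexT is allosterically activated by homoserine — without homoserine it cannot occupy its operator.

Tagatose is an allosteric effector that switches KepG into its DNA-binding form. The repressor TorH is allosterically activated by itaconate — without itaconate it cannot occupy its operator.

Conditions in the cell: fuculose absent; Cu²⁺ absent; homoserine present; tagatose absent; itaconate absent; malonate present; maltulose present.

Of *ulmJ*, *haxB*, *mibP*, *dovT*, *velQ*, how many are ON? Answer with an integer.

Itaconate is absent, so TorH is inactive.
Homoserine is present, so BexT is active.
With repressor BexT bound, *ulmJ* is not transcribed.
→ *ulmJ* is OFF.
Fuculose is absent, so PexT is active.
No repressor is bound and PexT is active, so *dovL* is transcribed.
So DovL is produced and active.
Cu²⁺ is absent, so NolY is active.
With repressor DovL bound, *haxB* is not transcribed.
→ *haxB* is OFF.
Tagatose is absent, so KepG is inactive.
Required activator KepG is absent, so *mibP* is not transcribed.
→ *mibP* is OFF.
Maltulose is present, so RudR is active.
No repressor is bound and RudR is active, so *dovT* is transcribed.
→ *dovT* is ON.
Malonate is present, so ZorV is active.
With repressor ZorV bound, *velQ* is not transcribed.
→ *velQ* is OFF.
1 of the 5 genes is transcribed.

1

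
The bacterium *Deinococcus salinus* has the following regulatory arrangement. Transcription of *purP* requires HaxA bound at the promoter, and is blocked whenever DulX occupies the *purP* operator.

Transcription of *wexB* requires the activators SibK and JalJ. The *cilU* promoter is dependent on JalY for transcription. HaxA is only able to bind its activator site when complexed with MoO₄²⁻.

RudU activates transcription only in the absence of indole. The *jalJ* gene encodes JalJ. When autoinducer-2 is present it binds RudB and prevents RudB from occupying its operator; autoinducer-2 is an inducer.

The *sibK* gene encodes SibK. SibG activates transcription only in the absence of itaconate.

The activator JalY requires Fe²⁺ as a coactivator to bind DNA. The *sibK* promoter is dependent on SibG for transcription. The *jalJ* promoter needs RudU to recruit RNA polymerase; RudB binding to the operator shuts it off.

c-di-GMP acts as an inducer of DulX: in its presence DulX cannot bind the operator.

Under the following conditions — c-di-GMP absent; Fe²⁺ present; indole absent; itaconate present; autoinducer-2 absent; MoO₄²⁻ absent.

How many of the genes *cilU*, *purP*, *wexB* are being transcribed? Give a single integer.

1

Fe²⁺ is present, so JalY is active.
No repressor is bound and JalY is active, so *cilU* is transcribed.
→ *cilU* is ON.
c-di-GMP is absent, so DulX is active.
MoO₄²⁻ is absent, so HaxA is inactive.
With repressor DulX bound, *purP* is not transcribed.
→ *purP* is OFF.
Itaconate is present, so SibG is inactive.
Required activator SibG is absent, so *sibK* is not transcribed.
So SibK is not produced.
Autoinducer-2 is absent, so RudB is active.
Indole is absent, so RudU is active.
With repressor RudB bound, *jalJ* is not transcribed.
So JalJ is not produced.
Required activator SibK is absent, so *wexB* is not transcribed.
→ *wexB* is OFF.
1 of the 3 genes is transcribed.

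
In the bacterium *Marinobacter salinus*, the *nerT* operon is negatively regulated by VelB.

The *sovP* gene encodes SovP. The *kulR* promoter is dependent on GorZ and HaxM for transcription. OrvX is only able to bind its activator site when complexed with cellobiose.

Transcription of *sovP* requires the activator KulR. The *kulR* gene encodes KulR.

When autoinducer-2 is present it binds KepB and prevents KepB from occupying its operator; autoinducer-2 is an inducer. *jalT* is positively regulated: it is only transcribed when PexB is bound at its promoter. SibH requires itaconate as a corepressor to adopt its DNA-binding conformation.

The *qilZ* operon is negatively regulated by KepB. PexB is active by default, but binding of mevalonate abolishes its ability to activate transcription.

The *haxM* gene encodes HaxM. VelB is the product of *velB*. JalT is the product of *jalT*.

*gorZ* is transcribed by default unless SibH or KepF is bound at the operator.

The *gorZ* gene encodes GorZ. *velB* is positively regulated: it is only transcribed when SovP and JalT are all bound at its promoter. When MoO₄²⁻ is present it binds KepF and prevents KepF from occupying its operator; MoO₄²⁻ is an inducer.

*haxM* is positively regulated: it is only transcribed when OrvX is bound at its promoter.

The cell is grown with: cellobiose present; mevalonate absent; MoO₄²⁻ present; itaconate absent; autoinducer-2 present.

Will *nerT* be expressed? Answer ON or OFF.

OFF

Itaconate is absent, so SibH is inactive.
MoO₄²⁻ is present, so KepF is inactive.
With no repressor bound, *gorZ* is transcribed.
So GorZ is produced and active.
Cellobiose is present, so OrvX is active.
No repressor is bound and OrvX is active, so *haxM* is transcribed.
So HaxM is produced and active.
No repressor is bound and GorZ and HaxM are active, so *kulR* is transcribed.
So KulR is produced and active.
No repressor is bound and KulR is active, so *sovP* is transcribed.
So SovP is produced and active.
Mevalonate is absent, so PexB is active.
No repressor is bound and PexB is active, so *jalT* is transcribed.
So JalT is produced and active.
No repressor is bound and SovP and JalT are active, so *velB* is transcribed.
So VelB is produced and active.
With repressor VelB bound, *nerT* is not transcribed.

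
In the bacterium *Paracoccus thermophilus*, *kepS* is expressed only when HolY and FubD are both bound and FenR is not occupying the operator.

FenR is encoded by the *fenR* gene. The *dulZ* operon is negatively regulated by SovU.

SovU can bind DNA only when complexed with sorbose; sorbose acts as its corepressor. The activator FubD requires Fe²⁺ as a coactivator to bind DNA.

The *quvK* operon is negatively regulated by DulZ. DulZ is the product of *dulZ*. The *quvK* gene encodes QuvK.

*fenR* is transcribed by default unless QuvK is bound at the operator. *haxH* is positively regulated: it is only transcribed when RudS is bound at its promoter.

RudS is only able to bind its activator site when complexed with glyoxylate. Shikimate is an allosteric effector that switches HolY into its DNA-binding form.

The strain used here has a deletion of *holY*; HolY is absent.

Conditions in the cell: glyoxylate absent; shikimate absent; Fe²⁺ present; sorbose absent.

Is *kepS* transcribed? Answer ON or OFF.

HolY is non-functional in this strain, so it has no effect.
Fe²⁺ is present, so FubD is active.
Sorbose is absent, so SovU is inactive.
With no repressor bound, *dulZ* is transcribed.
So DulZ is produced and active.
With repressor DulZ bound, *quvK* is not transcribed.
So QuvK is not produced.
With no repressor bound, *fenR* is transcribed.
So FenR is produced and active.
With repressor FenR bound, *kepS* is not transcribed.

OFF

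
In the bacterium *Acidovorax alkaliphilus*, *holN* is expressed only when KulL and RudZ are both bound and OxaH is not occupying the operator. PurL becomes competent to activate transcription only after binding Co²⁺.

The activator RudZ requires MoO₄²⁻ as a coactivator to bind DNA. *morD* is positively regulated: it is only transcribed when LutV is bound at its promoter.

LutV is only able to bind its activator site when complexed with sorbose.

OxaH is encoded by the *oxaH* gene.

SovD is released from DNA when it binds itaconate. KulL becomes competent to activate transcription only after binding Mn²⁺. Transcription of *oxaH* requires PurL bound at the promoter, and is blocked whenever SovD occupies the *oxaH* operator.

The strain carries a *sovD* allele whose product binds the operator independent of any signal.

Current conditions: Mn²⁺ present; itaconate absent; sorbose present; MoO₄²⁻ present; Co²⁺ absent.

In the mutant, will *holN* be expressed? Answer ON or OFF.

ON

SovD is constitutively active in this strain.
Co²⁺ is absent, so PurL is inactive.
With repressor SovD bound, *oxaH* is not transcribed.
So OxaH is not produced.
Mn²⁺ is present, so KulL is active.
MoO₄²⁻ is present, so RudZ is active.
No repressor is bound and KulL and RudZ are active, so *holN* is transcribed.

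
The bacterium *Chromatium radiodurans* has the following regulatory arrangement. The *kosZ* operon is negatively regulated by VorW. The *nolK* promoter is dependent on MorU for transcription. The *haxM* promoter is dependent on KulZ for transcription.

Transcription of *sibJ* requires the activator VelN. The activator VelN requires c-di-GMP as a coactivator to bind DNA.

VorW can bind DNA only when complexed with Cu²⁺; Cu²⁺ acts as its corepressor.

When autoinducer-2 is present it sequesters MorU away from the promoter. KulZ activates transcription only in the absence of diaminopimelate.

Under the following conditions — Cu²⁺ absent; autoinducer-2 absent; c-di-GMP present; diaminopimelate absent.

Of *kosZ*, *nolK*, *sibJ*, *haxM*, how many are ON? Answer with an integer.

Cu²⁺ is absent, so VorW is inactive.
With no repressor bound, *kosZ* is transcribed.
→ *kosZ* is ON.
Autoinducer-2 is absent, so MorU is active.
No repressor is bound and MorU is active, so *nolK* is transcribed.
→ *nolK* is ON.
c-di-GMP is present, so VelN is active.
No repressor is bound and VelN is active, so *sibJ* is transcribed.
→ *sibJ* is ON.
Diaminopimelate is absent, so KulZ is active.
No repressor is bound and KulZ is active, so *haxM* is transcribed.
→ *haxM* is ON.
4 of the 4 genes are transcribed.

4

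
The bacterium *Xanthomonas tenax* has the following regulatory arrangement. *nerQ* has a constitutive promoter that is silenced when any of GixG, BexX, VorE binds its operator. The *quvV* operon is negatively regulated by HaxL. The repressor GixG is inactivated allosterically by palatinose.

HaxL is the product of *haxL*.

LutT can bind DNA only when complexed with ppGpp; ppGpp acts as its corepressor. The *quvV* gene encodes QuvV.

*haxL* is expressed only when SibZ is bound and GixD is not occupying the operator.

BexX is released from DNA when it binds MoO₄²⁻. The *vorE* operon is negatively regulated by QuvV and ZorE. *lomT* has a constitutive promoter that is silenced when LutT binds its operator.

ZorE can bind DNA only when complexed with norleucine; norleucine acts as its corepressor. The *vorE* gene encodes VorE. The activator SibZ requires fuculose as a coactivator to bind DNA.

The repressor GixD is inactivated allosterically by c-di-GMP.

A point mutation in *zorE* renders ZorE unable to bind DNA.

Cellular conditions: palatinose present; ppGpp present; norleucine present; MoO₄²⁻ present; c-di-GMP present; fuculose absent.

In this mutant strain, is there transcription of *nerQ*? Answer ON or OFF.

Palatinose is present, so GixG is inactive.
MoO₄²⁻ is present, so BexX is inactive.
c-di-GMP is present, so GixD is inactive.
Fuculose is absent, so SibZ is inactive.
Required activator SibZ is absent, so *haxL* is not transcribed.
So HaxL is not produced.
With no repressor bound, *quvV* is transcribed.
So QuvV is produced and active.
ZorE is non-functional in this strain, so it has no effect.
With repressor QuvV bound, *vorE* is not transcribed.
So VorE is not produced.
With no repressor bound, *nerQ* is transcribed.

ON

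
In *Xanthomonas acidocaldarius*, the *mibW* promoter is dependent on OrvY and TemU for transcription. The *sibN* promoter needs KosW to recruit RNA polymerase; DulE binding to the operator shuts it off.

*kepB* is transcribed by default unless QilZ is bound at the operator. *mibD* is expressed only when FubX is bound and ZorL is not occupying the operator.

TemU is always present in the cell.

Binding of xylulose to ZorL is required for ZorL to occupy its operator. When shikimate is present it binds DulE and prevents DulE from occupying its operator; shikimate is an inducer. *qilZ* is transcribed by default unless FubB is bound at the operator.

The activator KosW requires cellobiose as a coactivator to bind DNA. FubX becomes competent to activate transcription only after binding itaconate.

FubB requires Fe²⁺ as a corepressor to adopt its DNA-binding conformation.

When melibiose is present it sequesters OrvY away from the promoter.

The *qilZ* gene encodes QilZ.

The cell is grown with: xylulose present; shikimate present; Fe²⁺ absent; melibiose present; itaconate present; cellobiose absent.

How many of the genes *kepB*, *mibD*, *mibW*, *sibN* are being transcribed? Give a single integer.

Fe²⁺ is absent, so FubB is inactive.
With no repressor bound, *qilZ* is transcribed.
So QilZ is produced and active.
With repressor QilZ bound, *kepB* is not transcribed.
→ *kepB* is OFF.
Itaconate is present, so FubX is active.
Xylulose is present, so ZorL is active.
With repressor ZorL bound, *mibD* is not transcribed.
→ *mibD* is OFF.
Melibiose is present, so OrvY is inactive.
TemU is produced constitutively and is active.
Required activator OrvY is absent, so *mibW* is not transcribed.
→ *mibW* is OFF.
Shikimate is present, so DulE is inactive.
Cellobiose is absent, so KosW is inactive.
Required activator KosW is absent, so *sibN* is not transcribed.
→ *sibN* is OFF.
0 of the 4 genes are transcribed.

0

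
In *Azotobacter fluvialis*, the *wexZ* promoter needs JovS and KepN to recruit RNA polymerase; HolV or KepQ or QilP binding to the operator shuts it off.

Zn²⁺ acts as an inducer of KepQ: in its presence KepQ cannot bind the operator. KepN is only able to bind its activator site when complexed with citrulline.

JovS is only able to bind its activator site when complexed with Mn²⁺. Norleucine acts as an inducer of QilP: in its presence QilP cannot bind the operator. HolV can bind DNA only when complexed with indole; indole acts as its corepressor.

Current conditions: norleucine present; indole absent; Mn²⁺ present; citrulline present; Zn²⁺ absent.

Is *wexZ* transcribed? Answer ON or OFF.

Indole is absent, so HolV is inactive.
Zn²⁺ is absent, so KepQ is active.
Mn²⁺ is present, so JovS is active.
Norleucine is present, so QilP is inactive.
Citrulline is present, so KepN is active.
With repressor KepQ bound, *wexZ* is not transcribed.

OFF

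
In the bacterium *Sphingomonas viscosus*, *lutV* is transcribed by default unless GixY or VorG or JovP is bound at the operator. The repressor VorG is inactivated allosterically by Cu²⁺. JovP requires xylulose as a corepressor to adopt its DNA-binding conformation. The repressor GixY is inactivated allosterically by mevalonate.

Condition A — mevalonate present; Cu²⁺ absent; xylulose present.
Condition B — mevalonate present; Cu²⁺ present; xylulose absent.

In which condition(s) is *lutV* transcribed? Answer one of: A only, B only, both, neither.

Condition A:
Mevalonate is present, so GixY is inactive.
Cu²⁺ is absent, so VorG is active.
Xylulose is present, so JovP is active.
With repressor VorG bound, *lutV* is not transcribed.
→ *lutV* is OFF in A.
Condition B:
Mevalonate is present, so GixY is inactive.
Cu²⁺ is present, so VorG is inactive.
Xylulose is absent, so JovP is inactive.
With no repressor bound, *lutV* is transcribed.
→ *lutV* is ON in B.

B only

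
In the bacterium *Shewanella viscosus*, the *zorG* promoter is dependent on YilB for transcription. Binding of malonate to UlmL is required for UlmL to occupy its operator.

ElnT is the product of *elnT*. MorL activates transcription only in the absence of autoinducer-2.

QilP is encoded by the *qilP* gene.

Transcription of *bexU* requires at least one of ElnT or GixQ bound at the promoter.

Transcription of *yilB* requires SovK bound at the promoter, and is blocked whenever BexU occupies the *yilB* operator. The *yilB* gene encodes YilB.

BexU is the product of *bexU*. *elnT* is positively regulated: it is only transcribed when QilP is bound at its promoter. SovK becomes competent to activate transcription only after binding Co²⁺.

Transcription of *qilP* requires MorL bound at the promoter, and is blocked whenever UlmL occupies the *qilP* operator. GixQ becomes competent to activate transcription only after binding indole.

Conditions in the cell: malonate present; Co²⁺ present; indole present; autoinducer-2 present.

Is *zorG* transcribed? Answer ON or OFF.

OFF

Autoinducer-2 is present, so MorL is inactive.
Malonate is present, so UlmL is active.
With repressor UlmL bound, *qilP* is not transcribed.
So QilP is not produced.
Required activator QilP is absent, so *elnT* is not transcribed.
So ElnT is not produced.
Indole is present, so GixQ is active.
Activator GixQ is present, so *bexU* is transcribed.
So BexU is produced and active.
Co²⁺ is present, so SovK is active.
With repressor BexU bound, *yilB* is not transcribed.
So YilB is not produced.
Required activator YilB is absent, so *zorG* is not transcribed.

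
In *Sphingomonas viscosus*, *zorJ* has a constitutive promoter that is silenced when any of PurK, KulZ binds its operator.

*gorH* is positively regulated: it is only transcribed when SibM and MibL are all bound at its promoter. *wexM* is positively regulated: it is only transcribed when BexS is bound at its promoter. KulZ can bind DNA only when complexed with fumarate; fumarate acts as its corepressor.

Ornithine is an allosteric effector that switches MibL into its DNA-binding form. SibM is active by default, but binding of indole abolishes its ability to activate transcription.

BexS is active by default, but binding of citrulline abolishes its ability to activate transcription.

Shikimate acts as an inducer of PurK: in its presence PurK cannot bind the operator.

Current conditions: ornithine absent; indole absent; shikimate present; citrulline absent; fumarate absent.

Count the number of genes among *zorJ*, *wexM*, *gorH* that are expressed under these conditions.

Shikimate is present, so PurK is inactive.
Fumarate is absent, so KulZ is inactive.
With no repressor bound, *zorJ* is transcribed.
→ *zorJ* is ON.
Citrulline is absent, so BexS is active.
No repressor is bound and BexS is active, so *wexM* is transcribed.
→ *wexM* is ON.
Indole is absent, so SibM is active.
Ornithine is absent, so MibL is inactive.
Required activator MibL is absent, so *gorH* is not transcribed.
→ *gorH* is OFF.
2 of the 3 genes are transcribed.

2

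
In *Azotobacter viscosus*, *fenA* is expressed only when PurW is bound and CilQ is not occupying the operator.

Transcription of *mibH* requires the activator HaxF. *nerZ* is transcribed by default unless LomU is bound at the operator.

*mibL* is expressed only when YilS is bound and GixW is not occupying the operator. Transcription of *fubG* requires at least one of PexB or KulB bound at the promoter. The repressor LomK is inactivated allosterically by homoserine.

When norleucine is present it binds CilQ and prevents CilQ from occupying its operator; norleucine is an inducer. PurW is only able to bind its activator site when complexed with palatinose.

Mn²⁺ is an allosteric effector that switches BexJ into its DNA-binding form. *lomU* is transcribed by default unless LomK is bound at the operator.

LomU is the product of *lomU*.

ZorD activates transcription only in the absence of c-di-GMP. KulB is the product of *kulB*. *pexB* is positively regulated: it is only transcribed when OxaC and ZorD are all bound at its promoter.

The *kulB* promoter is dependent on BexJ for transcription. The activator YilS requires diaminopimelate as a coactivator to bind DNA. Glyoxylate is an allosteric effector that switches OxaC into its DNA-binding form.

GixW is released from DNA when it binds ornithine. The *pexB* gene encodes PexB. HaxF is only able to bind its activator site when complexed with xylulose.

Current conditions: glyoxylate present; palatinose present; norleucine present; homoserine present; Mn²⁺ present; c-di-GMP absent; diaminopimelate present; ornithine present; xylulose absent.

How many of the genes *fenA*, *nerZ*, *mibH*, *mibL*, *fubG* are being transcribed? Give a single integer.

3

Norleucine is present, so CilQ is inactive.
Palatinose is present, so PurW is active.
No repressor is bound and PurW is active, so *fenA* is transcribed.
→ *fenA* is ON.
Homoserine is present, so LomK is inactive.
With no repressor bound, *lomU* is transcribed.
So LomU is produced and active.
With repressor LomU bound, *nerZ* is not transcribed.
→ *nerZ* is OFF.
Xylulose is absent, so HaxF is inactive.
Required activator HaxF is absent, so *mibH* is not transcribed.
→ *mibH* is OFF.
Diaminopimelate is present, so YilS is active.
Ornithine is present, so GixW is inactive.
No repressor is bound and YilS is active, so *mibL* is transcribed.
→ *mibL* is ON.
Glyoxylate is present, so OxaC is active.
c-di-GMP is absent, so ZorD is active.
No repressor is bound and OxaC and ZorD are active, so *pexB* is transcribed.
So PexB is produced and active.
Mn²⁺ is present, so BexJ is active.
No repressor is bound and BexJ is active, so *kulB* is transcribed.
So KulB is produced and active.
Activator PexB is present, so *fubG* is transcribed.
→ *fubG* is ON.
3 of the 5 genes are transcribed.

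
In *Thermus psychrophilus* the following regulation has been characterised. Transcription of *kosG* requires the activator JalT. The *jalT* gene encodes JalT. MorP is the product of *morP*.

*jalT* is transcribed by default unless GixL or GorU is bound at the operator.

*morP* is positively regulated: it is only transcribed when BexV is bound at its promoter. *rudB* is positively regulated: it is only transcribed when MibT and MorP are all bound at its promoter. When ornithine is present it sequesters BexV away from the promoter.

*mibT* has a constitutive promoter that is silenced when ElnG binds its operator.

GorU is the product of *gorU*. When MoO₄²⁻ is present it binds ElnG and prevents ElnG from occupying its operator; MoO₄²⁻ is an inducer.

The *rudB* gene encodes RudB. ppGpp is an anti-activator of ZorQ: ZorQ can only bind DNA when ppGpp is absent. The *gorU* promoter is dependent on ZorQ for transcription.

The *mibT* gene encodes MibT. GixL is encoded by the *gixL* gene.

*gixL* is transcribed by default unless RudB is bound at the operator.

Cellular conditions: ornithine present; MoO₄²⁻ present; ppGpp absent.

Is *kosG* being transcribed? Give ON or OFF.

MoO₄²⁻ is present, so ElnG is inactive.
With no repressor bound, *mibT* is transcribed.
So MibT is produced and active.
Ornithine is present, so BexV is inactive.
Required activator BexV is absent, so *morP* is not transcribed.
So MorP is not produced.
Required activator MorP is absent, so *rudB* is not transcribed.
So RudB is not produced.
With no repressor bound, *gixL* is transcribed.
So GixL is produced and active.
ppGpp is absent, so ZorQ is active.
No repressor is bound and ZorQ is active, so *gorU* is transcribed.
So GorU is produced and active.
With repressor GixL bound, *jalT* is not transcribed.
So JalT is not produced.
Required activator JalT is absent, so *kosG* is not transcribed.

OFF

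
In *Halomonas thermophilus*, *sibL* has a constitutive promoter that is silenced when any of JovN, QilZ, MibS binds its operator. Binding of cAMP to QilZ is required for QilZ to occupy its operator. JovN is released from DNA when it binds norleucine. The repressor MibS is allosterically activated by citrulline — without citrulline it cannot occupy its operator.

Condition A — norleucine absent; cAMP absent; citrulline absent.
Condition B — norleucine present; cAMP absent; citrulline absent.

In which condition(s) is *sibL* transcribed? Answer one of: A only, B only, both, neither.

Condition A:
Norleucine is absent, so JovN is active.
cAMP is absent, so QilZ is inactive.
Citrulline is absent, so MibS is inactive.
With repressor JovN bound, *sibL* is not transcribed.
→ *sibL* is OFF in A.
Condition B:
Norleucine is present, so JovN is inactive.
cAMP is absent, so QilZ is inactive.
Citrulline is absent, so MibS is inactive.
With no repressor bound, *sibL* is transcribed.
→ *sibL* is ON in B.

B only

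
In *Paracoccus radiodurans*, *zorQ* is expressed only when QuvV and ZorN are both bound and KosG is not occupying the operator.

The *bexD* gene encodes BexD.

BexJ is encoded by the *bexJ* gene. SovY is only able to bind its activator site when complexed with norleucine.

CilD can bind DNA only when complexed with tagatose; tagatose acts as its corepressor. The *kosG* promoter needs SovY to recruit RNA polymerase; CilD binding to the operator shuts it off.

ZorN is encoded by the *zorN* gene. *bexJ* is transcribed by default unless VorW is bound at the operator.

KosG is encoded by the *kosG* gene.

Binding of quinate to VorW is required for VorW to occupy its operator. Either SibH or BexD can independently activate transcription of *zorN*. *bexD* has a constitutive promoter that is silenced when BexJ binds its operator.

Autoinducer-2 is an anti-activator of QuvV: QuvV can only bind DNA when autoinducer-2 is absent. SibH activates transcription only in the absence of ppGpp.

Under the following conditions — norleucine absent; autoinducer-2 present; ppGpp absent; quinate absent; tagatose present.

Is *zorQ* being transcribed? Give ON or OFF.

Autoinducer-2 is present, so QuvV is inactive.
Tagatose is present, so CilD is active.
Norleucine is absent, so SovY is inactive.
With repressor CilD bound, *kosG* is not transcribed.
So KosG is not produced.
ppGpp is absent, so SibH is active.
Quinate is absent, so VorW is inactive.
With no repressor bound, *bexJ* is transcribed.
So BexJ is produced and active.
With repressor BexJ bound, *bexD* is not transcribed.
So BexD is not produced.
Activator SibH is present, so *zorN* is transcribed.
So ZorN is produced and active.
Required activator QuvV is absent, so *zorQ* is not transcribed.

OFF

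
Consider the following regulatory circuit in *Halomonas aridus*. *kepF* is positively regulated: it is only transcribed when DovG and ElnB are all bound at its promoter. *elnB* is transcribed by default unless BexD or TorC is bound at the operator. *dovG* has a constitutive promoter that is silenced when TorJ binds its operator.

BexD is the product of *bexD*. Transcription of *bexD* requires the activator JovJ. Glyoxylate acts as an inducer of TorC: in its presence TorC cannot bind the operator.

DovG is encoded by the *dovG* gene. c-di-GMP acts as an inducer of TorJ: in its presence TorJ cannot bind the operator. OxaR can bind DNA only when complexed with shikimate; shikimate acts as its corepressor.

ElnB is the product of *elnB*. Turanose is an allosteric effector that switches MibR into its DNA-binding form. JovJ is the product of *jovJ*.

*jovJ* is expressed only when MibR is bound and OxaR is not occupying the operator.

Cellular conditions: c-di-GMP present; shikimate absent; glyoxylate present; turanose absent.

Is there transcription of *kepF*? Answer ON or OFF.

c-di-GMP is present, so TorJ is inactive.
With no repressor bound, *dovG* is transcribed.
So DovG is produced and active.
Shikimate is absent, so OxaR is inactive.
Turanose is absent, so MibR is inactive.
Required activator MibR is absent, so *jovJ* is not transcribed.
So JovJ is not produced.
Required activator JovJ is absent, so *bexD* is not transcribed.
So BexD is not produced.
Glyoxylate is present, so TorC is inactive.
With no repressor bound, *elnB* is transcribed.
So ElnB is produced and active.
No repressor is bound and DovG and ElnB are active, so *kepF* is transcribed.

ON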